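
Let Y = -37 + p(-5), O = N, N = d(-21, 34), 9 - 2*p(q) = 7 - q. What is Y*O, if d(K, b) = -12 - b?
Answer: 1771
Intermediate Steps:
p(q) = 1 + q/2 (p(q) = 9/2 - (7 - q)/2 = 9/2 + (-7/2 + q/2) = 1 + q/2)
N = -46 (N = -12 - 1*34 = -12 - 34 = -46)
O = -46
Y = -77/2 (Y = -37 + (1 + (½)*(-5)) = -37 + (1 - 5/2) = -37 - 3/2 = -77/2 ≈ -38.500)
Y*O = -77/2*(-46) = 1771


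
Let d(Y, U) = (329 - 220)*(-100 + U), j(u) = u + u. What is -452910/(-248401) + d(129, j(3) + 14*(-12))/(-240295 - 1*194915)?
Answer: 102102398429/54053299605 ≈ 1.8889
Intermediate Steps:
j(u) = 2*u
d(Y, U) = -10900 + 109*U (d(Y, U) = 109*(-100 + U) = -10900 + 109*U)
-452910/(-248401) + d(129, j(3) + 14*(-12))/(-240295 - 1*194915) = -452910/(-248401) + (-10900 + 109*(2*3 + 14*(-12)))/(-240295 - 1*194915) = -452910*(-1/248401) + (-10900 + 109*(6 - 168))/(-240295 - 194915) = 452910/248401 + (-10900 + 109*(-162))/(-435210) = 452910/248401 + (-10900 - 17658)*(-1/435210) = 452910/248401 - 28558*(-1/435210) = 452910/248401 + 14279/217605 = 102102398429/54053299605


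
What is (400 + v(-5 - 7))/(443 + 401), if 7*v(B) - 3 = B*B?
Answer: 421/844 ≈ 0.49882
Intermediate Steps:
v(B) = 3/7 + B²/7 (v(B) = 3/7 + (B*B)/7 = 3/7 + B²/7)
(400 + v(-5 - 7))/(443 + 401) = (400 + (3/7 + (-5 - 7)²/7))/(443 + 401) = (400 + (3/7 + (⅐)*(-12)²))/844 = (400 + (3/7 + (⅐)*144))*(1/844) = (400 + (3/7 + 144/7))*(1/844) = (400 + 21)*(1/844) = 421*(1/844) = 421/844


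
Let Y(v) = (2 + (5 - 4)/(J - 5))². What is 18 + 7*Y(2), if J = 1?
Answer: 631/16 ≈ 39.438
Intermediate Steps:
Y(v) = 49/16 (Y(v) = (2 + (5 - 4)/(1 - 5))² = (2 + 1/(-4))² = (2 + 1*(-¼))² = (2 - ¼)² = (7/4)² = 49/16)
18 + 7*Y(2) = 18 + 7*(49/16) = 18 + 343/16 = 631/16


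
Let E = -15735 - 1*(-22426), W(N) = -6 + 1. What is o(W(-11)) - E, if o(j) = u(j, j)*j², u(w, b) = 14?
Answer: -6341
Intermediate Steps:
W(N) = -5
o(j) = 14*j²
E = 6691 (E = -15735 + 22426 = 6691)
o(W(-11)) - E = 14*(-5)² - 1*6691 = 14*25 - 6691 = 350 - 6691 = -6341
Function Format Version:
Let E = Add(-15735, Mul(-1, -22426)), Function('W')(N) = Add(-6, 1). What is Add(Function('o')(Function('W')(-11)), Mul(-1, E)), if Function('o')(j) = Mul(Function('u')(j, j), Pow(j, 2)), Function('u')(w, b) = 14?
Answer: -6341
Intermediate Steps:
Function('W')(N) = -5
Function('o')(j) = Mul(14, Pow(j, 2))
E = 6691 (E = Add(-15735, 22426) = 6691)
Add(Function('o')(Function('W')(-11)), Mul(-1, E)) = Add(Mul(14, Pow(-5, 2)), Mul(-1, 6691)) = Add(Mul(14, 25), -6691) = Add(350, -6691) = -6341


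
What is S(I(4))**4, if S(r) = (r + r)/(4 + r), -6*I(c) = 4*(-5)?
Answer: 10000/14641 ≈ 0.68301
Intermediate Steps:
I(c) = 10/3 (I(c) = -2*(-5)/3 = -1/6*(-20) = 10/3)
S(r) = 2*r/(4 + r) (S(r) = (2*r)/(4 + r) = 2*r/(4 + r))
S(I(4))**4 = (2*(10/3)/(4 + 10/3))**4 = (2*(10/3)/(22/3))**4 = (2*(10/3)*(3/22))**4 = (10/11)**4 = 10000/14641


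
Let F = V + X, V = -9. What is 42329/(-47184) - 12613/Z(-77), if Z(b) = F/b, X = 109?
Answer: 11455228771/1179600 ≈ 9711.1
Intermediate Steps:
F = 100 (F = -9 + 109 = 100)
Z(b) = 100/b
42329/(-47184) - 12613/Z(-77) = 42329/(-47184) - 12613/(100/(-77)) = 42329*(-1/47184) - 12613/(100*(-1/77)) = -42329/47184 - 12613/(-100/77) = -42329/47184 - 12613*(-77/100) = -42329/47184 + 971201/100 = 11455228771/1179600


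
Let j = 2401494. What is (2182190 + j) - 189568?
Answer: 4394116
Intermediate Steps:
(2182190 + j) - 189568 = (2182190 + 2401494) - 189568 = 4583684 - 189568 = 4394116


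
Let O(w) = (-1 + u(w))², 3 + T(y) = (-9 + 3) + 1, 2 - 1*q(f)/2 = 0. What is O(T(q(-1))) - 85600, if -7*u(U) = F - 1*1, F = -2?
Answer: -4194384/49 ≈ -85600.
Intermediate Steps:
u(U) = 3/7 (u(U) = -(-2 - 1*1)/7 = -(-2 - 1)/7 = -⅐*(-3) = 3/7)
q(f) = 4 (q(f) = 4 - 2*0 = 4 + 0 = 4)
T(y) = -8 (T(y) = -3 + ((-9 + 3) + 1) = -3 + (-6 + 1) = -3 - 5 = -8)
O(w) = 16/49 (O(w) = (-1 + 3/7)² = (-4/7)² = 16/49)
O(T(q(-1))) - 85600 = 16/49 - 85600 = -4194384/49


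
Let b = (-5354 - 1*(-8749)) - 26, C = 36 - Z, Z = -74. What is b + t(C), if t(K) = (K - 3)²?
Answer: 14818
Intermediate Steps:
C = 110 (C = 36 - 1*(-74) = 36 + 74 = 110)
b = 3369 (b = (-5354 + 8749) - 26 = 3395 - 26 = 3369)
t(K) = (-3 + K)²
b + t(C) = 3369 + (-3 + 110)² = 3369 + 107² = 3369 + 11449 = 14818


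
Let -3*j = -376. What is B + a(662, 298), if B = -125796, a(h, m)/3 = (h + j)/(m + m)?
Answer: -37486027/298 ≈ -1.2579e+5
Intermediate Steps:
j = 376/3 (j = -1/3*(-376) = 376/3 ≈ 125.33)
a(h, m) = 3*(376/3 + h)/(2*m) (a(h, m) = 3*((h + 376/3)/(m + m)) = 3*((376/3 + h)/((2*m))) = 3*((376/3 + h)*(1/(2*m))) = 3*((376/3 + h)/(2*m)) = 3*(376/3 + h)/(2*m))
B + a(662, 298) = -125796 + (1/2)*(376 + 3*662)/298 = -125796 + (1/2)*(1/298)*(376 + 1986) = -125796 + (1/2)*(1/298)*2362 = -125796 + 1181/298 = -37486027/298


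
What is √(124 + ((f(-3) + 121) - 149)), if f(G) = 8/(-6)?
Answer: 2*√213/3 ≈ 9.7297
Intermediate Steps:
f(G) = -4/3 (f(G) = 8*(-⅙) = -4/3)
√(124 + ((f(-3) + 121) - 149)) = √(124 + ((-4/3 + 121) - 149)) = √(124 + (359/3 - 149)) = √(124 - 88/3) = √(284/3) = 2*√213/3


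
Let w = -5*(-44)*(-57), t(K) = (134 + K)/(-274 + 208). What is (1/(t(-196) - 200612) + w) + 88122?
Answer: 500365310997/6620165 ≈ 75582.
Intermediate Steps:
t(K) = -67/33 - K/66 (t(K) = (134 + K)/(-66) = (134 + K)*(-1/66) = -67/33 - K/66)
w = -12540 (w = 220*(-57) = -12540)
(1/(t(-196) - 200612) + w) + 88122 = (1/((-67/33 - 1/66*(-196)) - 200612) - 12540) + 88122 = (1/((-67/33 + 98/33) - 200612) - 12540) + 88122 = (1/(31/33 - 200612) - 12540) + 88122 = (1/(-6620165/33) - 12540) + 88122 = (-33/6620165 - 12540) + 88122 = -83016869133/6620165 + 88122 = 500365310997/6620165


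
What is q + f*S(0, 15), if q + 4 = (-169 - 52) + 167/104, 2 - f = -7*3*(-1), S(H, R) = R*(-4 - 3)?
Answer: 184247/104 ≈ 1771.6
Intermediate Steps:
S(H, R) = -7*R (S(H, R) = R*(-7) = -7*R)
f = -19 (f = 2 - (-7*3)*(-1) = 2 - (-21)*(-1) = 2 - 1*21 = 2 - 21 = -19)
q = -23233/104 (q = -4 + ((-169 - 52) + 167/104) = -4 + (-221 + 167*(1/104)) = -4 + (-221 + 167/104) = -4 - 22817/104 = -23233/104 ≈ -223.39)
q + f*S(0, 15) = -23233/104 - (-133)*15 = -23233/104 - 19*(-105) = -23233/104 + 1995 = 184247/104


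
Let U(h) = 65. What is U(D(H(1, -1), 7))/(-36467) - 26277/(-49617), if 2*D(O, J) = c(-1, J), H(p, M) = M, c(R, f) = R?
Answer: 318339418/603127713 ≈ 0.52781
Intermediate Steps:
D(O, J) = -½ (D(O, J) = (½)*(-1) = -½)
U(D(H(1, -1), 7))/(-36467) - 26277/(-49617) = 65/(-36467) - 26277/(-49617) = 65*(-1/36467) - 26277*(-1/49617) = -65/36467 + 8759/16539 = 318339418/603127713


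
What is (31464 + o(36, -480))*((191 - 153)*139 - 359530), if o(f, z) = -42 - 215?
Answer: -11055017336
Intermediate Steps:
o(f, z) = -257
(31464 + o(36, -480))*((191 - 153)*139 - 359530) = (31464 - 257)*((191 - 153)*139 - 359530) = 31207*(38*139 - 359530) = 31207*(5282 - 359530) = 31207*(-354248) = -11055017336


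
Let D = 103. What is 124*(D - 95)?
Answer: 992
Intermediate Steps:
124*(D - 95) = 124*(103 - 95) = 124*8 = 992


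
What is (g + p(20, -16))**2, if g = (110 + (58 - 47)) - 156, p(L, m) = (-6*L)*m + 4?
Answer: 3568321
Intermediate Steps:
p(L, m) = 4 - 6*L*m (p(L, m) = -6*L*m + 4 = 4 - 6*L*m)
g = -35 (g = (110 + 11) - 156 = 121 - 156 = -35)
(g + p(20, -16))**2 = (-35 + (4 - 6*20*(-16)))**2 = (-35 + (4 + 1920))**2 = (-35 + 1924)**2 = 1889**2 = 3568321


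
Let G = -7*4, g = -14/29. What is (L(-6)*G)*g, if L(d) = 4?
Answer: 1568/29 ≈ 54.069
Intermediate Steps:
g = -14/29 (g = -14*1/29 = -14/29 ≈ -0.48276)
G = -28
(L(-6)*G)*g = (4*(-28))*(-14/29) = -112*(-14/29) = 1568/29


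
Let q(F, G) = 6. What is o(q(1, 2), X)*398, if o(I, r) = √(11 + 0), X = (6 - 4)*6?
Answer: 398*√11 ≈ 1320.0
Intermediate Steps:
X = 12 (X = 2*6 = 12)
o(I, r) = √11
o(q(1, 2), X)*398 = √11*398 = 398*√11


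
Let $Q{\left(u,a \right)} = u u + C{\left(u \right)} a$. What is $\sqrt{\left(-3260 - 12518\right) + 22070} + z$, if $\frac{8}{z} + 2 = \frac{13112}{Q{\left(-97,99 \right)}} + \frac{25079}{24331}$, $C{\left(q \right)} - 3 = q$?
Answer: $\frac{20048744}{316599023} + 22 \sqrt{13} \approx 79.385$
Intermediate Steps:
$C{\left(q \right)} = 3 + q$
$Q{\left(u,a \right)} = u^{2} + a \left(3 + u\right)$ ($Q{\left(u,a \right)} = u u + \left(3 + u\right) a = u^{2} + a \left(3 + u\right)$)
$z = \frac{20048744}{316599023}$ ($z = \frac{8}{-2 + \left(\frac{13112}{\left(-97\right)^{2} + 99 \left(3 - 97\right)} + \frac{25079}{24331}\right)} = \frac{8}{-2 + \left(\frac{13112}{9409 + 99 \left(-94\right)} + 25079 \cdot \frac{1}{24331}\right)} = \frac{8}{-2 + \left(\frac{13112}{9409 - 9306} + \frac{25079}{24331}\right)} = \frac{8}{-2 + \left(\frac{13112}{103} + \frac{25079}{24331}\right)} = \frac{8}{-2 + \frac{321611209}{2506093}} = \frac{8}{\frac{316599023}{2506093}} = 8 \cdot \frac{2506093}{316599023} = \frac{20048744}{316599023} \approx 0.063325$)
$\sqrt{\left(-3260 - 12518\right) + 22070} + z = \sqrt{\left(-3260 - 12518\right) + 22070} + \frac{20048744}{316599023} = \sqrt{-15778 + 22070} + \frac{20048744}{316599023} = \sqrt{6292} + \frac{20048744}{316599023} = 22 \sqrt{13} + \frac{20048744}{316599023} = \frac{20048744}{316599023} + 22 \sqrt{13}$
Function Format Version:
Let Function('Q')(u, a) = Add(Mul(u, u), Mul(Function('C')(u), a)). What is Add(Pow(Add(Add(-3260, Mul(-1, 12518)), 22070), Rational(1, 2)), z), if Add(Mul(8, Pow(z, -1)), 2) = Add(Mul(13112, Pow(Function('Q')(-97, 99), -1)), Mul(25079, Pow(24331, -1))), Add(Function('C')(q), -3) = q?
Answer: Add(Rational(20048744, 316599023), Mul(22, Pow(13, Rational(1, 2)))) ≈ 79.385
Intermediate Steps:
Function('C')(q) = Add(3, q)
Function('Q')(u, a) = Add(Pow(u, 2), Mul(a, Add(3, u))) (Function('Q')(u, a) = Add(Mul(u, u), Mul(Add(3, u), a)) = Add(Pow(u, 2), Mul(a, Add(3, u))))
z = Rational(20048744, 316599023) (z = Mul(8, Pow(Add(-2, Add(Mul(13112, Pow(Add(Pow(-97, 2), Mul(99, Add(3, -97))), -1)), Mul(25079, Pow(24331, -1)))), -1)) = Mul(8, Pow(Add(-2, Add(Mul(13112, Pow(Add(9409, Mul(99, -94)), -1)), Mul(25079, Rational(1, 24331)))), -1)) = Mul(8, Pow(Add(-2, Add(Mul(13112, Pow(Add(9409, -9306), -1)), Rational(25079, 24331))), -1)) = Mul(8, Pow(Add(-2, Add(Mul(13112, Pow(103, -1)), Rational(25079, 24331))), -1)) = Mul(8, Pow(Add(-2, Add(Mul(13112, Rational(1, 103)), Rational(25079, 24331))), -1)) = Mul(8, Pow(Add(-2, Add(Rational(13112, 103), Rational(25079, 24331))), -1)) = Mul(8, Pow(Add(-2, Rational(321611209, 2506093)), -1)) = Mul(8, Pow(Rational(316599023, 2506093), -1)) = Mul(8, Rational(2506093, 316599023)) = Rational(20048744, 316599023) ≈ 0.063325)
Add(Pow(Add(Add(-3260, Mul(-1, 12518)), 22070), Rational(1, 2)), z) = Add(Pow(Add(Add(-3260, Mul(-1, 12518)), 22070), Rational(1, 2)), Rational(20048744, 316599023)) = Add(Pow(Add(Add(-3260, -12518), 22070), Rational(1, 2)), Rational(20048744, 316599023)) = Add(Pow(Add(-15778, 22070), Rational(1, 2)), Rational(20048744, 316599023)) = Add(Pow(6292, Rational(1, 2)), Rational(20048744, 316599023)) = Add(Mul(22, Pow(13, Rational(1, 2))), Rational(20048744, 316599023)) = Add(Rational(20048744, 316599023), Mul(22, Pow(13, Rational(1, 2))))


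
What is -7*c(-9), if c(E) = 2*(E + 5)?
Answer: 56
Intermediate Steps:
c(E) = 10 + 2*E (c(E) = 2*(5 + E) = 10 + 2*E)
-7*c(-9) = -7*(10 + 2*(-9)) = -7*(10 - 18) = -7*(-8) = 56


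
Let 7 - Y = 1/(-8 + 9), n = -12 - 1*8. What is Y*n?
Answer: -120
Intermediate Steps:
n = -20 (n = -12 - 8 = -20)
Y = 6 (Y = 7 - 1/(-8 + 9) = 7 - 1/1 = 7 - 1*1 = 7 - 1 = 6)
Y*n = 6*(-20) = -120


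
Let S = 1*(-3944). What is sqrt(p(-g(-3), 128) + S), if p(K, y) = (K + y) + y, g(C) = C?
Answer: I*sqrt(3685) ≈ 60.704*I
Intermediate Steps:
S = -3944
p(K, y) = K + 2*y
sqrt(p(-g(-3), 128) + S) = sqrt((-1*(-3) + 2*128) - 3944) = sqrt((3 + 256) - 3944) = sqrt(259 - 3944) = sqrt(-3685) = I*sqrt(3685)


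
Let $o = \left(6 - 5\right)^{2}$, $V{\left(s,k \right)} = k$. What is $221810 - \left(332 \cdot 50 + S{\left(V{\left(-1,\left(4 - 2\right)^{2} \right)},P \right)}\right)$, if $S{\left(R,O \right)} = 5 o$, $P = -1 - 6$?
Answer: $205205$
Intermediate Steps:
$P = -7$
$o = 1$ ($o = 1^{2} = 1$)
$S{\left(R,O \right)} = 5$ ($S{\left(R,O \right)} = 5 \cdot 1 = 5$)
$221810 - \left(332 \cdot 50 + S{\left(V{\left(-1,\left(4 - 2\right)^{2} \right)},P \right)}\right) = 221810 - \left(332 \cdot 50 + 5\right) = 221810 - \left(16600 + 5\right) = 221810 - 16605 = 205205$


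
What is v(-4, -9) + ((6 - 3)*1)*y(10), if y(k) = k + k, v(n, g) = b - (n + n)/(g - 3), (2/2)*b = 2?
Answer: 184/3 ≈ 61.333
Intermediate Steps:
b = 2
v(n, g) = 2 - 2*n/(-3 + g) (v(n, g) = 2 - (n + n)/(g - 3) = 2 - 2*n/(-3 + g))
y(k) = 2*k
v(-4, -9) + ((6 - 3)*1)*y(10) = 2*(-3 - 9 - 1*(-4))/(-3 - 9) + ((6 - 3)*1)*(2*10) = 2*(-3 - 9 + 4)/(-12) + (3*1)*20 = 2*(-1/12)*(-8) + 3*20 = 4/3 + 60 = 184/3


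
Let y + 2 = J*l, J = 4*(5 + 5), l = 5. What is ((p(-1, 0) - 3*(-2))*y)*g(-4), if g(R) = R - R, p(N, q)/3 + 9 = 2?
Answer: 0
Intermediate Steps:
p(N, q) = -21 (p(N, q) = -27 + 3*2 = -27 + 6 = -21)
J = 40 (J = 4*10 = 40)
g(R) = 0
y = 198 (y = -2 + 40*5 = -2 + 200 = 198)
((p(-1, 0) - 3*(-2))*y)*g(-4) = ((-21 - 3*(-2))*198)*0 = ((-21 + 6)*198)*0 = -15*198*0 = -2970*0 = 0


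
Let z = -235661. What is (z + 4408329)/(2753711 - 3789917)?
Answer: -2086334/518103 ≈ -4.0269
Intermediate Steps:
(z + 4408329)/(2753711 - 3789917) = (-235661 + 4408329)/(2753711 - 3789917) = 4172668/(-1036206) = 4172668*(-1/1036206) = -2086334/518103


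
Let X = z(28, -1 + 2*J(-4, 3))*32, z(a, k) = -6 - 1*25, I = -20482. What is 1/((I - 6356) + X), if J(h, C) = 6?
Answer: -1/27830 ≈ -3.5932e-5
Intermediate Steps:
z(a, k) = -31 (z(a, k) = -6 - 25 = -31)
X = -992 (X = -31*32 = -992)
1/((I - 6356) + X) = 1/((-20482 - 6356) - 992) = 1/(-26838 - 992) = 1/(-27830) = -1/27830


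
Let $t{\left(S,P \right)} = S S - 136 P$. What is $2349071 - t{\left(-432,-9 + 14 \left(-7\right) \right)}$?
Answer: $2147895$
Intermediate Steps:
$t{\left(S,P \right)} = S^{2} - 136 P$
$2349071 - t{\left(-432,-9 + 14 \left(-7\right) \right)} = 2349071 - \left(\left(-432\right)^{2} - 136 \left(-9 + 14 \left(-7\right)\right)\right) = 2349071 - \left(186624 - 136 \left(-9 - 98\right)\right) = 2349071 - \left(186624 - -14552\right) = 2349071 - \left(186624 + 14552\right) = 2349071 - 201176 = 2147895$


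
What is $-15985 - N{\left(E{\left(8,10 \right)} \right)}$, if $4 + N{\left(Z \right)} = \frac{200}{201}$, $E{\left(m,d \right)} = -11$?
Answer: $- \frac{3212381}{201} \approx -15982.0$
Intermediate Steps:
$N{\left(Z \right)} = - \frac{604}{201}$ ($N{\left(Z \right)} = -4 + \frac{200}{201} = - \frac{604}{201}$)
$-15985 - N{\left(E{\left(8,10 \right)} \right)} = -15985 - - \frac{604}{201} = -15985 + \frac{604}{201} = - \frac{3212381}{201}$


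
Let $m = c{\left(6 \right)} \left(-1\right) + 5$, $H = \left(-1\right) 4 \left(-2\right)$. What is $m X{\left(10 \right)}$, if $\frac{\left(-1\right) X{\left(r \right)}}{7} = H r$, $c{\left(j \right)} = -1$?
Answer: $-3360$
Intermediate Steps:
$H = 8$ ($H = \left(-4\right) \left(-2\right) = 8$)
$m = 6$ ($m = \left(-1\right) \left(-1\right) + 5 = 1 + 5 = 6$)
$X{\left(r \right)} = - 56 r$ ($X{\left(r \right)} = - 7 \cdot 8 r = - 56 r$)
$m X{\left(10 \right)} = 6 \left(\left(-56\right) 10\right) = 6 \left(-560\right) = -3360$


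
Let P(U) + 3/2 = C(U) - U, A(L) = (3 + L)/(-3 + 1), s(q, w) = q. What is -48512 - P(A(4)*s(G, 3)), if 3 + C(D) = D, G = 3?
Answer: -97015/2 ≈ -48508.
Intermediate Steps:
A(L) = -3/2 - L/2 (A(L) = (3 + L)/(-2) = (3 + L)*(-1/2) = -3/2 - L/2)
C(D) = -3 + D
P(U) = -9/2 (P(U) = -3/2 + ((-3 + U) - U) = -3/2 - 3 = -9/2)
-48512 - P(A(4)*s(G, 3)) = -48512 - 1*(-9/2) = -48512 + 9/2 = -97015/2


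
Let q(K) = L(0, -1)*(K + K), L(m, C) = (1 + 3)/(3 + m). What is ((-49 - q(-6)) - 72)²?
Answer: 11025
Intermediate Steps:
L(m, C) = 4/(3 + m)
q(K) = 8*K/3 (q(K) = (4/(3 + 0))*(K + K) = (4/3)*(2*K) = (4*(⅓))*(2*K) = 4*(2*K)/3 = 8*K/3)
((-49 - q(-6)) - 72)² = ((-49 - 8*(-6)/3) - 72)² = ((-49 - 1*(-16)) - 72)² = ((-49 + 16) - 72)² = (-33 - 72)² = (-105)² = 11025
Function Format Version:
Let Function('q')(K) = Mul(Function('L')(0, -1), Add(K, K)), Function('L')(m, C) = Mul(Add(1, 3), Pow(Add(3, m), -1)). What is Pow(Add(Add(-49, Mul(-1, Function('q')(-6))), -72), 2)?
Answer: 11025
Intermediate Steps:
Function('L')(m, C) = Mul(4, Pow(Add(3, m), -1))
Function('q')(K) = Mul(Rational(8, 3), K) (Function('q')(K) = Mul(Mul(4, Pow(Add(3, 0), -1)), Add(K, K)) = Mul(Mul(4, Pow(3, -1)), Mul(2, K)) = Mul(Mul(4, Rational(1, 3)), Mul(2, K)) = Mul(Rational(4, 3), Mul(2, K)) = Mul(Rational(8, 3), K))
Pow(Add(Add(-49, Mul(-1, Function('q')(-6))), -72), 2) = Pow(Add(Add(-49, Mul(-1, Mul(Rational(8, 3), -6))), -72), 2) = Pow(Add(Add(-49, Mul(-1, -16)), -72), 2) = Pow(Add(Add(-49, 16), -72), 2) = Pow(Add(-33, -72), 2) = Pow(-105, 2) = 11025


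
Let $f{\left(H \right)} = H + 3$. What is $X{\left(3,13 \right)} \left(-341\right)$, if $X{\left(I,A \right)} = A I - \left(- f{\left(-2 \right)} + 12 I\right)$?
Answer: $-1364$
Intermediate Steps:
$f{\left(H \right)} = 3 + H$
$X{\left(I,A \right)} = 1 - 12 I + A I$ ($X{\left(I,A \right)} = A I - \left(-1 + 12 I\right) = 1 - 12 I + A I$)
$X{\left(3,13 \right)} \left(-341\right) = \left(1 - 36 + 13 \cdot 3\right) \left(-341\right) = \left(1 - 36 + 39\right) \left(-341\right) = 4 \left(-341\right) = -1364$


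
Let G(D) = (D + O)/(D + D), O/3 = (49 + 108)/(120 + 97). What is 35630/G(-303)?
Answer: 78090271/1088 ≈ 71774.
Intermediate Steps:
O = 471/217 (O = 3*((49 + 108)/(120 + 97)) = 3*(157/217) = 471/217 ≈ 2.1705)
G(D) = (471/217 + D)/(2*D) (G(D) = (D + 471/217)/(D + D) = (471/217 + D)/((2*D)) = (471/217 + D)*(1/(2*D)) = (471/217 + D)/(2*D))
35630/G(-303) = 35630/(((1/434)*(471 + 217*(-303))/(-303))) = 35630/(((1/434)*(-1/303)*(471 - 65751))) = 35630/(((1/434)*(-1/303)*(-65280))) = 35630/(10880/21917) = 35630*(21917/10880) = 78090271/1088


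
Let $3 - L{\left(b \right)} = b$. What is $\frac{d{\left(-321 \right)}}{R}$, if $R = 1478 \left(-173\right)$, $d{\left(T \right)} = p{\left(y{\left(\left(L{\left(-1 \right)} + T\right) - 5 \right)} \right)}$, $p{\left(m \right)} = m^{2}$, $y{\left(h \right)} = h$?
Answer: $- \frac{51842}{127847} \approx -0.4055$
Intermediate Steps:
$L{\left(b \right)} = 3 - b$
$d{\left(T \right)} = \left(-1 + T\right)^{2}$ ($d{\left(T \right)} = \left(\left(\left(3 - -1\right) + T\right) - 5\right)^{2} = \left(\left(\left(3 + 1\right) + T\right) - 5\right)^{2} = \left(\left(4 + T\right) - 5\right)^{2} = \left(-1 + T\right)^{2}$)
$R = -255694$
$\frac{d{\left(-321 \right)}}{R} = \frac{\left(-1 - 321\right)^{2}}{-255694} = \left(-322\right)^{2} \left(- \frac{1}{255694}\right) = 103684 \left(- \frac{1}{255694}\right) = - \frac{51842}{127847}$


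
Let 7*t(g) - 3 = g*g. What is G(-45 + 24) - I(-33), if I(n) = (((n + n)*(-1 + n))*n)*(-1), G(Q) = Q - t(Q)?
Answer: -518955/7 ≈ -74136.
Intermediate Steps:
t(g) = 3/7 + g²/7 (t(g) = 3/7 + (g*g)/7 = 3/7 + g²/7)
G(Q) = -3/7 + Q - Q²/7 (G(Q) = Q - (3/7 + Q²/7) = Q + (-3/7 - Q²/7) = -3/7 + Q - Q²/7)
I(n) = -2*n²*(-1 + n) (I(n) = (((2*n)*(-1 + n))*n)*(-1) = ((2*n*(-1 + n))*n)*(-1) = (2*n²*(-1 + n))*(-1) = -2*n²*(-1 + n))
G(-45 + 24) - I(-33) = (-3/7 + (-45 + 24) - (-45 + 24)²/7) - 2*(-33)²*(1 - 1*(-33)) = (-3/7 - 21 - ⅐*(-21)²) - 2*1089*(1 + 33) = (-3/7 - 21 - ⅐*441) - 2*1089*34 = (-3/7 - 21 - 63) - 1*74052 = -591/7 - 74052 = -518955/7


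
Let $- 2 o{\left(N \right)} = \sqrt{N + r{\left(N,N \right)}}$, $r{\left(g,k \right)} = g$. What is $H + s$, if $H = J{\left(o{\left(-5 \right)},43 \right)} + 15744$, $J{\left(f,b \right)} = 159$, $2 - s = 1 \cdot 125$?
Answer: $15780$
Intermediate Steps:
$s = -123$ ($s = 2 - 1 \cdot 125 = 2 - 125 = -123$)
$o{\left(N \right)} = - \frac{\sqrt{2} \sqrt{N}}{2}$ ($o{\left(N \right)} = - \frac{\sqrt{N + N}}{2} = - \frac{\sqrt{2 N}}{2} = - \frac{\sqrt{2} \sqrt{N}}{2}$)
$H = 15903$ ($H = 159 + 15744 = 15903$)
$H + s = 15903 - 123 = 15780$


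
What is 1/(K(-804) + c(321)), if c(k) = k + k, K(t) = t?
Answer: -1/162 ≈ -0.0061728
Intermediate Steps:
c(k) = 2*k
1/(K(-804) + c(321)) = 1/(-804 + 2*321) = 1/(-804 + 642) = 1/(-162) = -1/162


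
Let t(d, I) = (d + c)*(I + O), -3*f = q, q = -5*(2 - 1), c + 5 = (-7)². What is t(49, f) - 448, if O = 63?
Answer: 5566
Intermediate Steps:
c = 44 (c = -5 + (-7)² = -5 + 49 = 44)
q = -5 (q = -5*1 = -5)
f = 5/3 (f = -⅓*(-5) = 5/3 ≈ 1.6667)
t(d, I) = (44 + d)*(63 + I) (t(d, I) = (d + 44)*(I + 63) = (44 + d)*(63 + I))
t(49, f) - 448 = (2772 + 44*(5/3) + 63*49 + (5/3)*49) - 448 = (2772 + 220/3 + 3087 + 245/3) - 448 = 6014 - 448 = 5566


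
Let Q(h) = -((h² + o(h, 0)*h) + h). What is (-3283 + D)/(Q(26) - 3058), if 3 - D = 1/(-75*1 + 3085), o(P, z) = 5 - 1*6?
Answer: 9872801/11239340 ≈ 0.87841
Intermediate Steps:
o(P, z) = -1 (o(P, z) = 5 - 6 = -1)
Q(h) = -h² (Q(h) = -((h² - h) + h) = -h²)
D = 9029/3010 (D = 3 - 1/(-75*1 + 3085) = 3 - 1/(-75 + 3085) = 3 - 1/3010 = 9029/3010 ≈ 2.9997)
(-3283 + D)/(Q(26) - 3058) = (-3283 + 9029/3010)/(-1*26² - 3058) = -9872801/(3010*(-1*676 - 3058)) = -9872801/(3010*(-676 - 3058)) = -9872801/3010/(-3734) = -9872801/3010*(-1/3734) = 9872801/11239340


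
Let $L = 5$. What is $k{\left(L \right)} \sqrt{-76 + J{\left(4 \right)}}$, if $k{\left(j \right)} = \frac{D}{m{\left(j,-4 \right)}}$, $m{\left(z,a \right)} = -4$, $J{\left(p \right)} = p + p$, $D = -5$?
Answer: $\frac{5 i \sqrt{17}}{2} \approx 10.308 i$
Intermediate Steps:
$J{\left(p \right)} = 2 p$
$k{\left(j \right)} = \frac{5}{4}$ ($k{\left(j \right)} = - \frac{5}{-4} = \left(-5\right) \left(- \frac{1}{4}\right) = \frac{5}{4}$)
$k{\left(L \right)} \sqrt{-76 + J{\left(4 \right)}} = \frac{5 \sqrt{-76 + 2 \cdot 4}}{4} = \frac{5 \sqrt{-76 + 8}}{4} = \frac{5 \sqrt{-68}}{4} = \frac{5 \cdot 2 i \sqrt{17}}{4} = \frac{5 i \sqrt{17}}{2}$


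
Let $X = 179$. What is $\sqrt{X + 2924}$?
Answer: $\sqrt{3103} \approx 55.705$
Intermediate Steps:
$\sqrt{X + 2924} = \sqrt{179 + 2924} = \sqrt{3103}$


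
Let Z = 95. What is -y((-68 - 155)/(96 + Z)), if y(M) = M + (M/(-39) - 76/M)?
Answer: -106239982/1661127 ≈ -63.957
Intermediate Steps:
y(M) = -76/M + 38*M/39 (y(M) = M + (M*(-1/39) - 76/M) = M + (-M/39 - 76/M) = M + (-76/M - M/39) = -76/M + 38*M/39)
-y((-68 - 155)/(96 + Z)) = -(-76*(96 + 95)/(-68 - 155) + 38*((-68 - 155)/(96 + 95))/39) = -(-76/((-223/191)) + 38*(-223/191)/39) = -(-76/((-223*1/191)) + 38*(-223*1/191)/39) = -(-76/(-223/191) + (38/39)*(-223/191)) = -(-76*(-191/223) - 8474/7449) = -(14516/223 - 8474/7449) = -1*106239982/1661127 = -106239982/1661127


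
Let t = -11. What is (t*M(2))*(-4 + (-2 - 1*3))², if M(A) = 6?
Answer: -5346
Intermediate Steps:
(t*M(2))*(-4 + (-2 - 1*3))² = (-11*6)*(-4 + (-2 - 1*3))² = -66*(-4 + (-2 - 3))² = -66*(-4 - 5)² = -66*(-9)² = -66*81 = -5346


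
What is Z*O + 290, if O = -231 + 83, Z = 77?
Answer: -11106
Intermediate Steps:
O = -148
Z*O + 290 = 77*(-148) + 290 = -11396 + 290 = -11106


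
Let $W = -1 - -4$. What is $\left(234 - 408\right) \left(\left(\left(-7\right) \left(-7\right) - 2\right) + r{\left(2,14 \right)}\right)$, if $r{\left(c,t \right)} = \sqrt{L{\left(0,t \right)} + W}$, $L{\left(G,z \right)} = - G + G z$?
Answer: $-8178 - 174 \sqrt{3} \approx -8479.4$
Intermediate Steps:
$W = 3$ ($W = -1 + 4 = 3$)
$r{\left(c,t \right)} = \sqrt{3}$ ($r{\left(c,t \right)} = \sqrt{0 \left(-1 + t\right) + 3} = \sqrt{0 + 3} = \sqrt{3}$)
$\left(234 - 408\right) \left(\left(\left(-7\right) \left(-7\right) - 2\right) + r{\left(2,14 \right)}\right) = \left(234 - 408\right) \left(\left(\left(-7\right) \left(-7\right) - 2\right) + \sqrt{3}\right) = - 174 \left(\left(49 - 2\right) + \sqrt{3}\right) = - 174 \left(47 + \sqrt{3}\right) = -8178 - 174 \sqrt{3}$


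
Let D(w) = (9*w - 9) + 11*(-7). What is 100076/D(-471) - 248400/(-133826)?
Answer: -6159220388/289398725 ≈ -21.283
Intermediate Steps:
D(w) = -86 + 9*w (D(w) = (-9 + 9*w) - 77 = -86 + 9*w)
100076/D(-471) - 248400/(-133826) = 100076/(-86 + 9*(-471)) - 248400/(-133826) = 100076/(-86 - 4239) - 248400*(-1/133826) = 100076/(-4325) + 124200/66913 = 100076*(-1/4325) + 124200/66913 = -100076/4325 + 124200/66913 = -6159220388/289398725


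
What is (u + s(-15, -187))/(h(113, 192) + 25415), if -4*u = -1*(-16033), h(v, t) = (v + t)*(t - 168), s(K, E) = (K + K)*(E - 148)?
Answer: 24167/130940 ≈ 0.18457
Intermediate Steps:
s(K, E) = 2*K*(-148 + E) (s(K, E) = (2*K)*(-148 + E) = 2*K*(-148 + E))
h(v, t) = (-168 + t)*(t + v) (h(v, t) = (t + v)*(-168 + t) = (-168 + t)*(t + v))
u = -16033/4 (u = -(-1)*(-16033)/4 = -1/4*16033 = -16033/4 ≈ -4008.3)
(u + s(-15, -187))/(h(113, 192) + 25415) = (-16033/4 + 2*(-15)*(-148 - 187))/((192**2 - 168*192 - 168*113 + 192*113) + 25415) = (-16033/4 + 2*(-15)*(-335))/((36864 - 32256 - 18984 + 21696) + 25415) = (-16033/4 + 10050)/(7320 + 25415) = (24167/4)/32735 = (24167/4)*(1/32735) = 24167/130940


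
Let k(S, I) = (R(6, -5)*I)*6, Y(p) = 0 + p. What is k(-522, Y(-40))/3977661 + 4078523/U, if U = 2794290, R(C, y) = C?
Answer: 5406319365701/3704912785230 ≈ 1.4592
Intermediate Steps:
Y(p) = p
k(S, I) = 36*I (k(S, I) = (6*I)*6 = 36*I)
k(-522, Y(-40))/3977661 + 4078523/U = (36*(-40))/3977661 + 4078523/2794290 = -1440*1/3977661 + 4078523*(1/2794290) = -480/1325887 + 4078523/2794290 = 5406319365701/3704912785230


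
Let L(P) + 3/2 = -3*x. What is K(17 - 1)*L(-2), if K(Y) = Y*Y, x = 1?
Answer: -1152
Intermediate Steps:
K(Y) = Y**2
L(P) = -9/2 (L(P) = -3/2 - 3*1 = -3/2 - 3 = -9/2)
K(17 - 1)*L(-2) = (17 - 1)**2*(-9/2) = 16**2*(-9/2) = 256*(-9/2) = -1152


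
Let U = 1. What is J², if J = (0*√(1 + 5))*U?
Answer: 0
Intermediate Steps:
J = 0 (J = (0*√(1 + 5))*1 = (0*√6)*1 = 0*1 = 0)
J² = 0² = 0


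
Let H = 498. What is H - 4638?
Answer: -4140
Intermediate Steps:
H - 4638 = 498 - 4638 = -4140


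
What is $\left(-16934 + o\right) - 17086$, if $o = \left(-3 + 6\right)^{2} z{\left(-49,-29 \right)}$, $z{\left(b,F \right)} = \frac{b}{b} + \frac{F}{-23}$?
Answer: $- \frac{781992}{23} \approx -34000.0$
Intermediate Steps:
$z{\left(b,F \right)} = 1 - \frac{F}{23}$ ($z{\left(b,F \right)} = 1 + F \left(- \frac{1}{23}\right) = 1 - \frac{F}{23}$)
$o = \frac{468}{23}$ ($o = \left(-3 + 6\right)^{2} \left(1 - - \frac{29}{23}\right) = 3^{2} \left(1 + \frac{29}{23}\right) = 9 \cdot \frac{52}{23} = \frac{468}{23} \approx 20.348$)
$\left(-16934 + o\right) - 17086 = \left(-16934 + \frac{468}{23}\right) - 17086 = - \frac{389014}{23} - 17086 = - \frac{781992}{23}$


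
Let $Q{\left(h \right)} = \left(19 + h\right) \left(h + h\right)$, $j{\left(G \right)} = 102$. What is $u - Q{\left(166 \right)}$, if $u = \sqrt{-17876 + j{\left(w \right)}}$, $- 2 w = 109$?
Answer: $-61420 + i \sqrt{17774} \approx -61420.0 + 133.32 i$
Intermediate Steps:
$w = - \frac{109}{2}$ ($w = \left(- \frac{1}{2}\right) 109 = - \frac{109}{2} \approx -54.5$)
$u = i \sqrt{17774}$ ($u = \sqrt{-17876 + 102} = \sqrt{-17774} = i \sqrt{17774} \approx 133.32 i$)
$Q{\left(h \right)} = 2 h \left(19 + h\right)$ ($Q{\left(h \right)} = \left(19 + h\right) 2 h = 2 h \left(19 + h\right)$)
$u - Q{\left(166 \right)} = i \sqrt{17774} - 2 \cdot 166 \left(19 + 166\right) = i \sqrt{17774} - 2 \cdot 166 \cdot 185 = i \sqrt{17774} - 61420 = -61420 + i \sqrt{17774}$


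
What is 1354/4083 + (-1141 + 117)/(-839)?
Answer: 5316998/3425637 ≈ 1.5521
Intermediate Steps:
1354/4083 + (-1141 + 117)/(-839) = 1354*(1/4083) - 1024*(-1/839) = 1354/4083 + 1024/839 = 5316998/3425637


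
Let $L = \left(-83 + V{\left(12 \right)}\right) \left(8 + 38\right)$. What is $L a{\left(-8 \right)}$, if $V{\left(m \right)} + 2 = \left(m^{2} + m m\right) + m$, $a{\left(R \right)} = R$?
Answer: $-79120$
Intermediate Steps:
$V{\left(m \right)} = -2 + m + 2 m^{2}$ ($V{\left(m \right)} = -2 + \left(\left(m^{2} + m m\right) + m\right) = -2 + \left(\left(m^{2} + m^{2}\right) + m\right) = -2 + \left(2 m^{2} + m\right) = -2 + \left(m + 2 m^{2}\right) = -2 + m + 2 m^{2}$)
$L = 9890$ ($L = \left(-83 + \left(-2 + 12 + 2 \cdot 12^{2}\right)\right) \left(8 + 38\right) = \left(-83 + \left(-2 + 12 + 2 \cdot 144\right)\right) 46 = \left(-83 + \left(-2 + 12 + 288\right)\right) 46 = \left(-83 + 298\right) 46 = 215 \cdot 46 = 9890$)
$L a{\left(-8 \right)} = 9890 \left(-8\right) = -79120$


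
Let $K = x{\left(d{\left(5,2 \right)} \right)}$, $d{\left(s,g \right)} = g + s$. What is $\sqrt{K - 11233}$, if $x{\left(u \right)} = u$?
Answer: $i \sqrt{11226} \approx 105.95 i$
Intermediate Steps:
$K = 7$ ($K = 2 + 5 = 7$)
$\sqrt{K - 11233} = \sqrt{7 - 11233} = \sqrt{-11226} = i \sqrt{11226}$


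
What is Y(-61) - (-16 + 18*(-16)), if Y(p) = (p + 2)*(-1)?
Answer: 363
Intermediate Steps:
Y(p) = -2 - p (Y(p) = (2 + p)*(-1) = -2 - p)
Y(-61) - (-16 + 18*(-16)) = (-2 - 1*(-61)) - (-16 + 18*(-16)) = (-2 + 61) - (-16 - 288) = 59 - 1*(-304) = 59 + 304 = 363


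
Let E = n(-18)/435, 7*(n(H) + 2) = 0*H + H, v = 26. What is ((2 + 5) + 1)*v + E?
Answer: 633328/3045 ≈ 207.99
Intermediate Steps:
n(H) = -2 + H/7 (n(H) = -2 + (0*H + H)/7 = -2 + (0 + H)/7 = -2 + H/7)
E = -32/3045 (E = (-2 + (⅐)*(-18))/435 = (-2 - 18/7)*(1/435) = -32/7*1/435 = -32/3045 ≈ -0.010509)
((2 + 5) + 1)*v + E = ((2 + 5) + 1)*26 - 32/3045 = (7 + 1)*26 - 32/3045 = 8*26 - 32/3045 = 208 - 32/3045 = 633328/3045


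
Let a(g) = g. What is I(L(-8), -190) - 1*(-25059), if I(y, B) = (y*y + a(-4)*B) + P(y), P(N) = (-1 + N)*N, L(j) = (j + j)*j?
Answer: 58459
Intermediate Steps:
L(j) = 2*j**2 (L(j) = (2*j)*j = 2*j**2)
P(N) = N*(-1 + N)
I(y, B) = y**2 - 4*B + y*(-1 + y) (I(y, B) = (y*y - 4*B) + y*(-1 + y) = (y**2 - 4*B) + y*(-1 + y) = y**2 - 4*B + y*(-1 + y))
I(L(-8), -190) - 1*(-25059) = (-2*(-8)**2 - 4*(-190) + 2*(2*(-8)**2)**2) - 1*(-25059) = (-2*64 + 760 + 2*(2*64)**2) + 25059 = (-1*128 + 760 + 2*128**2) + 25059 = (-128 + 760 + 2*16384) + 25059 = (-128 + 760 + 32768) + 25059 = 33400 + 25059 = 58459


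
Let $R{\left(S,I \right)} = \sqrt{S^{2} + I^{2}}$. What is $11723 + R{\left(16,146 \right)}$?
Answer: $11723 + 2 \sqrt{5393} \approx 11870.0$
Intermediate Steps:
$R{\left(S,I \right)} = \sqrt{I^{2} + S^{2}}$
$11723 + R{\left(16,146 \right)} = 11723 + \sqrt{146^{2} + 16^{2}} = 11723 + \sqrt{21316 + 256} = 11723 + \sqrt{21572} = 11723 + 2 \sqrt{5393}$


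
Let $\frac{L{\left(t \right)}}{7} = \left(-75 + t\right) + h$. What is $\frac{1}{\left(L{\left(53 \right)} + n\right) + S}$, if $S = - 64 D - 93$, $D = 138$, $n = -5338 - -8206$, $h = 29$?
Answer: $- \frac{1}{6008} \approx -0.00016644$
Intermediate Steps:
$n = 2868$ ($n = -5338 + 8206 = 2868$)
$L{\left(t \right)} = -322 + 7 t$ ($L{\left(t \right)} = 7 \left(\left(-75 + t\right) + 29\right) = 7 \left(-46 + t\right) = -322 + 7 t$)
$S = -8925$ ($S = \left(-64\right) 138 - 93 = -8832 - 93 = -8925$)
$\frac{1}{\left(L{\left(53 \right)} + n\right) + S} = \frac{1}{\left(\left(-322 + 7 \cdot 53\right) + 2868\right) - 8925} = \frac{1}{\left(\left(-322 + 371\right) + 2868\right) - 8925} = \frac{1}{\left(49 + 2868\right) - 8925} = \frac{1}{2917 - 8925} = \frac{1}{-6008} = - \frac{1}{6008}$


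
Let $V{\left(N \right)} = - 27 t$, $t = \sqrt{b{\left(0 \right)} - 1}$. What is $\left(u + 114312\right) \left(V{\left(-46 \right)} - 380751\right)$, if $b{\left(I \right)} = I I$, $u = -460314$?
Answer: $131740607502 + 9342054 i \approx 1.3174 \cdot 10^{11} + 9.342 \cdot 10^{6} i$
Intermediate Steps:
$b{\left(I \right)} = I^{2}$
$t = i$ ($t = \sqrt{0^{2} - 1} = \sqrt{0 - 1} = \sqrt{-1} = i \approx 1.0 i$)
$V{\left(N \right)} = - 27 i$
$\left(u + 114312\right) \left(V{\left(-46 \right)} - 380751\right) = \left(-460314 + 114312\right) \left(- 27 i - 380751\right) = - 346002 \left(-380751 - 27 i\right) = 131740607502 + 9342054 i$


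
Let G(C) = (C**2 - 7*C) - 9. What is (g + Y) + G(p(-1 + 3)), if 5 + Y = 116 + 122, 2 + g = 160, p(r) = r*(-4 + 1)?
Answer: 460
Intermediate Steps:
p(r) = -3*r (p(r) = r*(-3) = -3*r)
G(C) = -9 + C**2 - 7*C
g = 158 (g = -2 + 160 = 158)
Y = 233 (Y = -5 + (116 + 122) = -5 + 238 = 233)
(g + Y) + G(p(-1 + 3)) = (158 + 233) + (-9 + (-3*(-1 + 3))**2 - (-21)*(-1 + 3)) = 391 + (-9 + (-3*2)**2 - (-21)*2) = 391 + (-9 + (-6)**2 - 7*(-6)) = 391 + (-9 + 36 + 42) = 391 + 69 = 460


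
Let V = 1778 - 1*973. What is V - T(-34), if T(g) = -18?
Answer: 823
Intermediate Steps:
V = 805 (V = 1778 - 973 = 805)
V - T(-34) = 805 - 1*(-18) = 805 + 18 = 823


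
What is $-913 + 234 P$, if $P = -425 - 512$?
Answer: $-220171$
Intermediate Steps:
$P = -937$ ($P = -425 - 512 = -937$)
$-913 + 234 P = -913 + 234 \left(-937\right) = -913 - 219258 = -220171$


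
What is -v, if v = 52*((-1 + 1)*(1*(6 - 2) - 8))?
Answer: 0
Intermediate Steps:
v = 0 (v = 52*(0*(1*4 - 8)) = 52*(0*(4 - 8)) = 52*(0*(-4)) = 52*0 = 0)
-v = -1*0 = 0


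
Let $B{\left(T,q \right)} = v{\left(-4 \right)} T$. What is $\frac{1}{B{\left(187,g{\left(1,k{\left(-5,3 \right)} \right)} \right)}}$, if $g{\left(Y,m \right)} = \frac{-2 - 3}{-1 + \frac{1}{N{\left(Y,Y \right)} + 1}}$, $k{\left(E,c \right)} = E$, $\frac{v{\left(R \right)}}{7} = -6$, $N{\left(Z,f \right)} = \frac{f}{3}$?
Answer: $- \frac{1}{7854} \approx -0.00012732$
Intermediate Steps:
$N{\left(Z,f \right)} = \frac{f}{3}$ ($N{\left(Z,f \right)} = f \frac{1}{3} = \frac{f}{3}$)
$v{\left(R \right)} = -42$ ($v{\left(R \right)} = 7 \left(-6\right) = -42$)
$g{\left(Y,m \right)} = - \frac{5}{-1 + \frac{1}{1 + \frac{Y}{3}}}$ ($g{\left(Y,m \right)} = \frac{-2 - 3}{-1 + \frac{1}{\frac{Y}{3} + 1}} = - \frac{5}{-1 + \frac{1}{1 + \frac{Y}{3}}}$)
$B{\left(T,q \right)} = - 42 T$
$\frac{1}{B{\left(187,g{\left(1,k{\left(-5,3 \right)} \right)} \right)}} = \frac{1}{\left(-42\right) 187} = \frac{1}{-7854} = - \frac{1}{7854}$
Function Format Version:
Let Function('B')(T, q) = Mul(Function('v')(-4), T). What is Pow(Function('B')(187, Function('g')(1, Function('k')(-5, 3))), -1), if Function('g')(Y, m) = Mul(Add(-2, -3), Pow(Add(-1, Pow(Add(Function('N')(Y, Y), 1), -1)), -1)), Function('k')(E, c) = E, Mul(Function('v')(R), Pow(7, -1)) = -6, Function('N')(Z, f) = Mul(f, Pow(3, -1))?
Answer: Rational(-1, 7854) ≈ -0.00012732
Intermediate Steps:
Function('N')(Z, f) = Mul(Rational(1, 3), f) (Function('N')(Z, f) = Mul(f, Rational(1, 3)) = Mul(Rational(1, 3), f))
Function('v')(R) = -42 (Function('v')(R) = Mul(7, -6) = -42)
Function('g')(Y, m) = Mul(-5, Pow(Add(-1, Pow(Add(1, Mul(Rational(1, 3), Y)), -1)), -1)) (Function('g')(Y, m) = Mul(Add(-2, -3), Pow(Add(-1, Pow(Add(Mul(Rational(1, 3), Y), 1), -1)), -1)) = Mul(-5, Pow(Add(-1, Pow(Add(1, Mul(Rational(1, 3), Y)), -1)), -1)))
Function('B')(T, q) = Mul(-42, T)
Pow(Function('B')(187, Function('g')(1, Function('k')(-5, 3))), -1) = Pow(Mul(-42, 187), -1) = Pow(-7854, -1) = Rational(-1, 7854)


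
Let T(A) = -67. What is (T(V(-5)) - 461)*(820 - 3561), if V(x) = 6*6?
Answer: 1447248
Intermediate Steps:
V(x) = 36
(T(V(-5)) - 461)*(820 - 3561) = (-67 - 461)*(820 - 3561) = -528*(-2741) = 1447248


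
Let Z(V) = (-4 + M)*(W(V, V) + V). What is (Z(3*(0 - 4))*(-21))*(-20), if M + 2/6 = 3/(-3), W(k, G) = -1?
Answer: 29120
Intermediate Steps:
M = -4/3 (M = -1/3 + 3/(-3) = -1/3 + 3*(-1/3) = -1/3 - 1 = -4/3 ≈ -1.3333)
Z(V) = 16/3 - 16*V/3 (Z(V) = (-4 - 4/3)*(-1 + V) = -16*(-1 + V)/3 = 16/3 - 16*V/3)
(Z(3*(0 - 4))*(-21))*(-20) = ((16/3 - 16*(0 - 4))*(-21))*(-20) = ((16/3 - 16*(-4))*(-21))*(-20) = ((16/3 - 16/3*(-12))*(-21))*(-20) = ((16/3 + 64)*(-21))*(-20) = ((208/3)*(-21))*(-20) = -1456*(-20) = 29120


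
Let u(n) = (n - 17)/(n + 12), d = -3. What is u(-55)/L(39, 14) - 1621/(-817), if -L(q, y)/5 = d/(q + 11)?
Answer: 6181/817 ≈ 7.5655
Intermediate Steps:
u(n) = (-17 + n)/(12 + n)
L(q, y) = 15/(11 + q) (L(q, y) = -(-15)/(q + 11) = -(-15)/(11 + q) = 15/(11 + q))
u(-55)/L(39, 14) - 1621/(-817) = ((-17 - 55)/(12 - 55))/((15/(11 + 39))) - 1621/(-817) = (-72/(-43))/((15/50)) - 1621*(-1/817) = (-1/43*(-72))/((15*(1/50))) + 1621/817 = 72/(43*(3/10)) + 1621/817 = (72/43)*(10/3) + 1621/817 = 240/43 + 1621/817 = 6181/817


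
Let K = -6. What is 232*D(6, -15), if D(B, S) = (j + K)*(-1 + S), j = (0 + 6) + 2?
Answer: -7424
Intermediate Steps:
j = 8 (j = 6 + 2 = 8)
D(B, S) = -2 + 2*S (D(B, S) = (8 - 6)*(-1 + S) = 2*(-1 + S) = -2 + 2*S)
232*D(6, -15) = 232*(-2 + 2*(-15)) = 232*(-2 - 30) = 232*(-32) = -7424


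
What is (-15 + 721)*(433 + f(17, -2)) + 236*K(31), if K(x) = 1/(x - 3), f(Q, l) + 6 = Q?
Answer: 2194307/7 ≈ 3.1347e+5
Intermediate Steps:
f(Q, l) = -6 + Q
K(x) = 1/(-3 + x)
(-15 + 721)*(433 + f(17, -2)) + 236*K(31) = (-15 + 721)*(433 + (-6 + 17)) + 236/(-3 + 31) = 706*(433 + 11) + 236/28 = 706*444 + 236*(1/28) = 313464 + 59/7 = 2194307/7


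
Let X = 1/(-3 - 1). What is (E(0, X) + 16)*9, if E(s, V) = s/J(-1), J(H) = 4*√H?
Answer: 144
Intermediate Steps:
X = -¼ (X = 1/(-4) = -¼ ≈ -0.25000)
E(s, V) = -I*s/4 (E(s, V) = s/((4*√(-1))) = s/((4*I)) = s*(-I/4) = -I*s/4)
(E(0, X) + 16)*9 = (-¼*I*0 + 16)*9 = (0 + 16)*9 = 16*9 = 144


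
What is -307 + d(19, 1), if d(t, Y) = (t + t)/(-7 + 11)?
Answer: -595/2 ≈ -297.50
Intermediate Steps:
d(t, Y) = t/2 (d(t, Y) = (2*t)/4 = (2*t)*(¼) = t/2)
-307 + d(19, 1) = -307 + (½)*19 = -307 + 19/2 = -595/2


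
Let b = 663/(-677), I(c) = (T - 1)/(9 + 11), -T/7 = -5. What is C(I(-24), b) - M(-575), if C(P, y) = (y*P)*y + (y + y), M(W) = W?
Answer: 2633887403/4583290 ≈ 574.67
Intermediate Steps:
T = 35 (T = -7*(-5) = 35)
I(c) = 17/10 (I(c) = (35 - 1)/(9 + 11) = 34/20 = 34*(1/20) = 17/10)
b = -663/677 (b = 663*(-1/677) = -663/677 ≈ -0.97932)
C(P, y) = 2*y + P*y² (C(P, y) = (P*y)*y + 2*y = P*y² + 2*y = 2*y + P*y²)
C(I(-24), b) - M(-575) = -663*(2 + (17/10)*(-663/677))/677 - 1*(-575) = -663*(2 - 11271/6770)/677 + 575 = -663/677*2269/6770 + 575 = -1504347/4583290 + 575 = 2633887403/4583290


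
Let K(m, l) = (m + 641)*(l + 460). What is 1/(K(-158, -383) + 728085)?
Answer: 1/765276 ≈ 1.3067e-6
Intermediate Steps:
K(m, l) = (460 + l)*(641 + m) (K(m, l) = (641 + m)*(460 + l) = (460 + l)*(641 + m))
1/(K(-158, -383) + 728085) = 1/((294860 + 460*(-158) + 641*(-383) - 383*(-158)) + 728085) = 1/((294860 - 72680 - 245503 + 60514) + 728085) = 1/(37191 + 728085) = 1/765276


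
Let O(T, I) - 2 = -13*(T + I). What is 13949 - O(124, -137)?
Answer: 13778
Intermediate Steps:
O(T, I) = 2 - 13*I - 13*T (O(T, I) = 2 - 13*(T + I) = 2 - 13*(I + T) = 2 + (-13*I - 13*T) = 2 - 13*I - 13*T)
13949 - O(124, -137) = 13949 - (2 - 13*(-137) - 13*124) = 13949 - (2 + 1781 - 1612) = 13949 - 1*171 = 13949 - 171 = 13778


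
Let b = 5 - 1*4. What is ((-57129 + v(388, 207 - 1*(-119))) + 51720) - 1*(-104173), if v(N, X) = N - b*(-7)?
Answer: 99159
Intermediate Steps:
b = 1 (b = 5 - 4 = 1)
v(N, X) = 7 + N (v(N, X) = N - (-7) = N - 1*(-7) = N + 7 = 7 + N)
((-57129 + v(388, 207 - 1*(-119))) + 51720) - 1*(-104173) = ((-57129 + (7 + 388)) + 51720) - 1*(-104173) = ((-57129 + 395) + 51720) + 104173 = (-56734 + 51720) + 104173 = -5014 + 104173 = 99159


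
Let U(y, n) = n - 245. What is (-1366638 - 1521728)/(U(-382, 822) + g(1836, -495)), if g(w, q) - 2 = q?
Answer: -1444183/42 ≈ -34385.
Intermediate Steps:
U(y, n) = -245 + n
g(w, q) = 2 + q
(-1366638 - 1521728)/(U(-382, 822) + g(1836, -495)) = (-1366638 - 1521728)/((-245 + 822) + (2 - 495)) = -2888366/(577 - 493) = -2888366/84 = -2888366*1/84 = -1444183/42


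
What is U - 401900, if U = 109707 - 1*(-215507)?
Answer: -76686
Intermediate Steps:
U = 325214 (U = 109707 + 215507 = 325214)
U - 401900 = 325214 - 401900 = -76686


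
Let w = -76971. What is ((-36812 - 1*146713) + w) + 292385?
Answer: 31889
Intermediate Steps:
((-36812 - 1*146713) + w) + 292385 = ((-36812 - 1*146713) - 76971) + 292385 = ((-36812 - 146713) - 76971) + 292385 = (-183525 - 76971) + 292385 = -260496 + 292385 = 31889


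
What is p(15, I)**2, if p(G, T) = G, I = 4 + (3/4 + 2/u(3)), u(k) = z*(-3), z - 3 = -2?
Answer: 225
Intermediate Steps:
z = 1 (z = 3 - 2 = 1)
u(k) = -3 (u(k) = 1*(-3) = -3)
I = 49/12 (I = 4 + (3/4 + 2/(-3)) = 4 + (3*(1/4) + 2*(-1/3)) = 4 + (3/4 - 2/3) = 4 + 1/12 = 49/12 ≈ 4.0833)
p(15, I)**2 = 15**2 = 225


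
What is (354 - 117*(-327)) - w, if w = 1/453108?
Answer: 17495859203/453108 ≈ 38613.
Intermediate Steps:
w = 1/453108 ≈ 2.2070e-6
(354 - 117*(-327)) - w = (354 - 117*(-327)) - 1*1/453108 = (354 + 38259) - 1/453108 = 38613 - 1/453108 = 17495859203/453108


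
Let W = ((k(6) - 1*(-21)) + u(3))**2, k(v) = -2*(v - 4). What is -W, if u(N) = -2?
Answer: -225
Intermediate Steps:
k(v) = 8 - 2*v (k(v) = -2*(-4 + v) = 8 - 2*v)
W = 225 (W = (((8 - 2*6) - 1*(-21)) - 2)**2 = (((8 - 12) + 21) - 2)**2 = ((-4 + 21) - 2)**2 = (17 - 2)**2 = 15**2 = 225)
-W = -1*225 = -225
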